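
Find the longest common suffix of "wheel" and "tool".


Word 1: "wheel"
Word 2: "tool"
Comparing from end:
  Pos -1: 'l' == 'l'
  Pos -2: 'e' != 'o' (stop)
LCS = "l" (length 1)


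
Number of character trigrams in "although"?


Word: "although" (length 8)
Number of 3-grams = length - 3 + 1 = 8 - 3 + 1
= 6


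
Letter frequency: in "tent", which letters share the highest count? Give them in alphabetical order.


Word: "tent"
Letter counts:
  'e': 1
  'n': 1
  't': 2
Maximum count = 2
Most frequent = 't' (2 times each)


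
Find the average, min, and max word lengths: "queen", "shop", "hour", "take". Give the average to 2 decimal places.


Lengths: "queen"=5, "shop"=4, "hour"=4, "take"=4
Sum = 17, Count = 4
Average = 17/4 = 4.25
= avg=4.25, min=4, max=5


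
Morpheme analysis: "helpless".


Word: "helpless"
Morphemes: help + -less
Each morpheme carries meaning
= 2 morphemes


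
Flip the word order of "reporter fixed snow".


Original: "reporter fixed snow"
Words (1..n): reporter | fixed | snow
Reversed (n..1): snow | fixed | reporter
Result = "snow fixed reporter"


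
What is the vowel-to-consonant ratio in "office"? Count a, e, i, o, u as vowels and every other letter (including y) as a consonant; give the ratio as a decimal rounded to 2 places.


Word: "office"
Vowels (a,e,i,o,u): 3
Consonants: 3
Ratio = 3/3
= 1.00


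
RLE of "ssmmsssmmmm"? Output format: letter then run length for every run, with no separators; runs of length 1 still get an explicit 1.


String: "ssmmsssmmmm"
Scanning for consecutive runs:
  's' x 2
  'm' x 2
  's' x 3
  'm' x 4
RLE = "s2m2s3m4"


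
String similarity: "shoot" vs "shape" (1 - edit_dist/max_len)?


Word 1: "shoot" (length 5)
Word 2: "shape" (length 5)
One optimal edit sequence:
  1. keep 's'
  2. keep 'h'
  3. substitute 'o' -> 'a'  (+1)
  4. substitute 'o' -> 'p'  (+1)
  5. substitute 't' -> 'e'  (+1)
Edit distance = 3
Max length = max(5, 5) = 5
Similarity = 1 - 3/5
= 0.4000


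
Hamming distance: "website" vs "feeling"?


Comparing character by character (same length = 7):
  Pos 0: 'w' vs 'f' !=
  Pos 1: 'e' vs 'e' =
  Pos 2: 'b' vs 'e' !=
  Pos 3: 's' vs 'l' !=
  Pos 4: 'i' vs 'i' =
  Pos 5: 't' vs 'n' !=
  Pos 6: 'e' vs 'g' !=
Hamming distance = 5


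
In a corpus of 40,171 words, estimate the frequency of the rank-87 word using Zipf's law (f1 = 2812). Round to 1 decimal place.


Zipf's law: f(r) = f(1) / r
f(1) = 2812
f(87) = 2812 / 87
= 32.3 occurrences


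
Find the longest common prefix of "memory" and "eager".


Word 1: "memory"
Word 2: "eager"
Comparing from start:
  Pos 0: 'm' != 'e' (stop)
LCP = "" (length 0)


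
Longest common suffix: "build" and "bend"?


Word 1: "build"
Word 2: "bend"
Comparing from end:
  Pos -1: 'd' == 'd'
  Pos -2: 'l' != 'n' (stop)
LCS = "d" (length 1)


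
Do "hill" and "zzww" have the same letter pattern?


Pattern of "hill": [0, 1, 2, 2]
Pattern of "zzww": [0, 0, 1, 1]
Patterns do not match
Same pattern = No


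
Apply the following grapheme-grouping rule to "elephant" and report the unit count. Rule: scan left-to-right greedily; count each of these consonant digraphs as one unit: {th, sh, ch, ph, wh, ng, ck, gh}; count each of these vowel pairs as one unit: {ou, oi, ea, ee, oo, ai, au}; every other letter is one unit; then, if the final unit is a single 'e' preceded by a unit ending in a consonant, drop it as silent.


Word: "elephant" (8 letters)
Left-to-right scan:
  (1) 'e' (letter)
  (2) 'l' (letter)
  (3) 'e' (letter)
  (4) 'ph' (digraph)
  (5) 'a' (letter)
  (6) 'n' (letter)
  (7) 't' (letter)
Units from scan: 7
Sound units = 7 units


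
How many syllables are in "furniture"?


Word: "furniture"
Syllable breakdown: fur | ni | ture
Counting: 3 parts
= 3 syllables


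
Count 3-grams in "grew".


Word: "grew" (length 4)
Number of 3-grams = length - 3 + 1 = 4 - 3 + 1
= 2


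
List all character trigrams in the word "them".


Word: "them" (length 4)
Number of trigrams = 4 - 3 + 1 = 2
  Position 0: "the"
  Position 1: "hem"
Trigrams = "the", "hem"


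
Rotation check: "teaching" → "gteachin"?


Word: "teaching", Candidate: "gteachin"
Method: check if candidate is substring of word+word
"teachingteaching" contains "gteachin"? Yes
Is rotation = Yes


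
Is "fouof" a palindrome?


Word: "fouof"
Reversed: "fouof"
Forward == Backward? fouof == fouof
Palindrome = Yes


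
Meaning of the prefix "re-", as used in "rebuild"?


Prefix: re-
Example: rebuild (re- + build)
Meaning = again


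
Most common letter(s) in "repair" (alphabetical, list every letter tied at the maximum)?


Word: "repair"
Letter counts:
  'a': 1
  'e': 1
  'i': 1
  'p': 1
  'r': 2
Maximum count = 2
Most frequent = 'r' (2 times each)


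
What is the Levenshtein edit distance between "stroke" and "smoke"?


Word 1: "stroke" (length 6)
Word 2: "smoke" (length 5)
One optimal edit sequence (insert/delete/substitute each cost 1):
  1. keep 's'
  2. delete 't'  (+1)
  3. substitute 'r' -> 'm'  (+1)
  4. keep 'o'
  5. keep 'k'
  6. keep 'e'
Total edit operations: 2
Edit distance = 2


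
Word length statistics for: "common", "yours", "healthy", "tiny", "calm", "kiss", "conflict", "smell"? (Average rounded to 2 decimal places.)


Lengths: "common"=6, "yours"=5, "healthy"=7, "tiny"=4, "calm"=4, "kiss"=4, "conflict"=8, "smell"=5
Sum = 43, Count = 8
Average = 43/8 = 5.38
= avg=5.38, min=4, max=8


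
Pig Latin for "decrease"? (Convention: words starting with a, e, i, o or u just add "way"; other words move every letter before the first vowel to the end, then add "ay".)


Word: "decrease"
Starts with consonant(s) → move to end, add 'ay'
Consonant cluster: "d"
Pig Latin = "ecreaseday"


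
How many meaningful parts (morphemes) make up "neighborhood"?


Word: "neighborhood"
Morphemes: neighbor / -hood
Each morpheme carries meaning
= 2 morphemes


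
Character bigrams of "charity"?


Word: "charity" (length 7)
Number of bigrams = 7 - 2 + 1 = 6
  Position 0: "ch"
  Position 1: "ha"
  Position 2: "ar"
  Position 3: "ri"
  Position 4: "it"
  Position 5: "ty"
Bigrams = "ch", "ha", "ar", "ri", "it", "ty"


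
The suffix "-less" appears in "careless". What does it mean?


Suffix: -less
Example: careless (care + -less)
Meaning = without


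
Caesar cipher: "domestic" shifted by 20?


Word: "domestic"
Shift: 20
Each letter → (letter + shift) mod 26:
  'd' (3) + 20 = 23 → 'x'
  'o' (14) + 20 = 8 → 'i'
  'm' (12) + 20 = 6 → 'g'
  'e' (4) + 20 = 24 → 'y'
  's' (18) + 20 = 12 → 'm'
  't' (19) + 20 = 13 → 'n'
  'i' (8) + 20 = 2 → 'c'
  'c' (2) + 20 = 22 → 'w'
Result = "xigymncw"


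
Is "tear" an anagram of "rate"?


Word 1: "rate" → sorted: aert
Word 2: "tear" → sorted: aert
Same letters? aert == aert
Anagram = Yes


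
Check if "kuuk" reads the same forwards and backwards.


Word: "kuuk"
Reversed: "kuuk"
Forward == Backward? kuuk == kuuk
Palindrome = Yes


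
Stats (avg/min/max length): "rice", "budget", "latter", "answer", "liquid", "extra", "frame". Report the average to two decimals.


Lengths: "rice"=4, "budget"=6, "latter"=6, "answer"=6, "liquid"=6, "extra"=5, "frame"=5
Sum = 38, Count = 7
Average = 38/7 = 5.43
= avg=5.43, min=4, max=6


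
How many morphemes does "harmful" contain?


Word: "harmful"
Morphemes: harm / -ful
Each morpheme carries meaning
= 2 morphemes


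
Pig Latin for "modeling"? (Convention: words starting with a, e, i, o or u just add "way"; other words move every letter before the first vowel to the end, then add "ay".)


Word: "modeling"
Starts with consonant(s) → move to end, add 'ay'
Consonant cluster: "m"
Pig Latin = "odelingmay"


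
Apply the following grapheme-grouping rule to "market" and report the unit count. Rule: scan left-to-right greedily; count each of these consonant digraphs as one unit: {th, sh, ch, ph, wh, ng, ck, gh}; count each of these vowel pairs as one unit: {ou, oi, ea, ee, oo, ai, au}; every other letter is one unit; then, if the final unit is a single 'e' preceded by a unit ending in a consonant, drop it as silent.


Word: "market" (6 letters)
Left-to-right scan:
  (1) 'm' (letter)
  (2) 'a' (letter)
  (3) 'r' (letter)
  (4) 'k' (letter)
  (5) 'e' (letter)
  (6) 't' (letter)
Units from scan: 6
Sound units = 6 units


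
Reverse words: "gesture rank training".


Original: "gesture rank training"
Words (1..n): gesture | rank | training
Reversed (n..1): training | rank | gesture
Result = "training rank gesture"


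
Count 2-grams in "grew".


Word: "grew" (length 4)
Number of 2-grams = length - 2 + 1 = 4 - 2 + 1
= 3


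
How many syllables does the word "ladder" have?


Word: "ladder"
Syllable breakdown: lad / der
Counting: 2 parts
= 2 syllables


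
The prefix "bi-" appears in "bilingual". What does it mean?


Prefix: bi-
Example: bilingual = bi- + lingual
Meaning = two


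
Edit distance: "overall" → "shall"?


Word 1: "overall" (length 7)
Word 2: "shall" (length 5)
One optimal edit sequence (insert/delete/substitute each cost 1):
  1. delete 'o'  (+1)
  2. delete 'v'  (+1)
  3. substitute 'e' -> 's'  (+1)
  4. substitute 'r' -> 'h'  (+1)
  5. keep 'a'
  6. keep 'l'
  7. keep 'l'
Total edit operations: 4
Edit distance = 4


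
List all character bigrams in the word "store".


Word: "store" (length 5)
Number of bigrams = 5 - 2 + 1 = 4
  Position 0: "st"
  Position 1: "to"
  Position 2: "or"
  Position 3: "re"
Bigrams = "st", "to", "or", "re"


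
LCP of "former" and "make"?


Word 1: "former"
Word 2: "make"
Comparing from start:
  Pos 0: 'f' != 'm' (stop)
LCP = "" (length 0)


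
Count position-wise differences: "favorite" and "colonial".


Comparing character by character (same length = 8):
  Pos 0: 'f' vs 'c' !=
  Pos 1: 'a' vs 'o' !=
  Pos 2: 'v' vs 'l' !=
  Pos 3: 'o' vs 'o' =
  Pos 4: 'r' vs 'n' !=
  Pos 5: 'i' vs 'i' =
  Pos 6: 't' vs 'a' !=
  Pos 7: 'e' vs 'l' !=
Hamming distance = 6


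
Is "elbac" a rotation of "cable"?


Word: "cable", Candidate: "elbac"
Method: check if candidate is substring of word+word
"cablecable" contains "elbac"? No
Is rotation = No


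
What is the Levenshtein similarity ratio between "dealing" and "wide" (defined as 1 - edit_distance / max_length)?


Word 1: "dealing" (length 7)
Word 2: "wide" (length 4)
One optimal edit sequence:
  1. delete 'd'  (+1)
  2. delete 'e'  (+1)
  3. delete 'a'  (+1)
  4. substitute 'l' -> 'w'  (+1)
  5. keep 'i'
  6. substitute 'n' -> 'd'  (+1)
  7. substitute 'g' -> 'e'  (+1)
Edit distance = 6
Max length = max(7, 4) = 7
Similarity = 1 - 6/7
= 0.1429


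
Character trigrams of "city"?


Word: "city" (length 4)
Number of trigrams = 4 - 3 + 1 = 2
  Position 0: "cit"
  Position 1: "ity"
Trigrams = "cit", "ity"


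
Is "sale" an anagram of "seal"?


Word 1: "seal" → sorted: aels
Word 2: "sale" → sorted: aels
Same letters? aels == aels
Anagram = Yes


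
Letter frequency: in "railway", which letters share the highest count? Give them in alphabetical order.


Word: "railway"
Letter counts:
  'a': 2
  'i': 1
  'l': 1
  'r': 1
  'w': 1
  'y': 1
Maximum count = 2
Most frequent = 'a' (2 times each)


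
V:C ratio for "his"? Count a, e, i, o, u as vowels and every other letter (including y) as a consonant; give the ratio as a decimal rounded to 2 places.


Word: "his"
Vowels (a,e,i,o,u): 1
Consonants: 2
Ratio = 1/2
= 0.50


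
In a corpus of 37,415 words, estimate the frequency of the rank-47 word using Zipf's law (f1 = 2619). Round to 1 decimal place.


Zipf's law: f(r) = f(1) / r
f(1) = 2619
f(47) = 2619 / 47
= 55.7 occurrences


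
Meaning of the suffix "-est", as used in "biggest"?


Suffix: -est
As in: biggest -> big + -est, with a spelling change
Meaning = most


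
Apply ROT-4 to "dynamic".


Word: "dynamic"
Shift: 4
Each letter → (letter + shift) mod 26:
  'd' (3) + 4 = 7 → 'h'
  'y' (24) + 4 = 2 → 'c'
  'n' (13) + 4 = 17 → 'r'
  'a' (0) + 4 = 4 → 'e'
  'm' (12) + 4 = 16 → 'q'
  'i' (8) + 4 = 12 → 'm'
  'c' (2) + 4 = 6 → 'g'
Result = "hcreqmg"


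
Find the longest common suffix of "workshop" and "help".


Word 1: "workshop"
Word 2: "help"
Comparing from end:
  Pos -1: 'p' == 'p'
  Pos -2: 'o' != 'l' (stop)
LCS = "p" (length 1)


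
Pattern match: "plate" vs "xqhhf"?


Pattern of "plate": [0, 1, 2, 3, 4]
Pattern of "xqhhf": [0, 1, 2, 2, 3]
Patterns do not match
Same pattern = No


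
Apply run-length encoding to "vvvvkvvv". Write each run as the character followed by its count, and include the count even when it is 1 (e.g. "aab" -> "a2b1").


String: "vvvvkvvv"
Scanning for consecutive runs:
  'v' x 4
  'k' x 1
  'v' x 3
RLE = "v4k1v3"


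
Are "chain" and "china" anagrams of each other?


Word 1: "chain" → sorted: achin
Word 2: "china" → sorted: achin
Same letters? achin == achin
Anagram = Yes


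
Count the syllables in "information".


Word: "information"
Syllable breakdown: in / for / ma / tion
Counting: 4 parts
= 4 syllables


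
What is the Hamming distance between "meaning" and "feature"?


Comparing character by character (same length = 7):
  Pos 0: 'm' vs 'f' !=
  Pos 1: 'e' vs 'e' =
  Pos 2: 'a' vs 'a' =
  Pos 3: 'n' vs 't' !=
  Pos 4: 'i' vs 'u' !=
  Pos 5: 'n' vs 'r' !=
  Pos 6: 'g' vs 'e' !=
Hamming distance = 5


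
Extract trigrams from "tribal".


Word: "tribal" (length 6)
Number of trigrams = 6 - 3 + 1 = 4
  Position 0: "tri"
  Position 1: "rib"
  Position 2: "iba"
  Position 3: "bal"
Trigrams = "tri", "rib", "iba", "bal"


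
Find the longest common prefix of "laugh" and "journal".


Word 1: "laugh"
Word 2: "journal"
Comparing from start:
  Pos 0: 'l' != 'j' (stop)
LCP = "" (length 0)


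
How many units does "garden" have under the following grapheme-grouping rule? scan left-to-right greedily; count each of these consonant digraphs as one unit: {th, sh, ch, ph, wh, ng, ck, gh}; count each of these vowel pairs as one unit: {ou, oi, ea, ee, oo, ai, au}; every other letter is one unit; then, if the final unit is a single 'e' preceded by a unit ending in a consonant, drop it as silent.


Word: "garden" (6 letters)
Left-to-right scan:
  (1) 'g' (letter)
  (2) 'a' (letter)
  (3) 'r' (letter)
  (4) 'd' (letter)
  (5) 'e' (letter)
  (6) 'n' (letter)
Units from scan: 6
Sound units = 6 units


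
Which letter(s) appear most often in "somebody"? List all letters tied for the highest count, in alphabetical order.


Word: "somebody"
Letter counts:
  'b': 1
  'd': 1
  'e': 1
  'm': 1
  'o': 2
  's': 1
  'y': 1
Maximum count = 2
Most frequent = 'o' (2 times each)


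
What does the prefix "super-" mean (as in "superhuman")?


Prefix: super-
As in: superhuman -> super- + human
Meaning = above / beyond


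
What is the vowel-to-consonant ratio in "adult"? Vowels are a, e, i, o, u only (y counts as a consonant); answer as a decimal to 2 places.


Word: "adult"
Vowels (a,e,i,o,u): 2
Consonants: 3
Ratio = 2/3
= 0.67


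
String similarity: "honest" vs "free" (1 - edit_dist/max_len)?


Word 1: "honest" (length 6)
Word 2: "free" (length 4)
One optimal edit sequence:
  1. delete 'h'  (+1)
  2. substitute 'o' -> 'f'  (+1)
  3. substitute 'n' -> 'r'  (+1)
  4. keep 'e'
  5. delete 's'  (+1)
  6. substitute 't' -> 'e'  (+1)
Edit distance = 5
Max length = max(6, 4) = 6
Similarity = 1 - 5/6
= 0.1667


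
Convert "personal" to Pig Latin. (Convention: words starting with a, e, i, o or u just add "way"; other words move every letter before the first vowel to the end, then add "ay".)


Word: "personal"
Starts with consonant(s) → move to end, add 'ay'
Consonant cluster: "p"
Pig Latin = "ersonalpay"


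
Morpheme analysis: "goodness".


Word: "goodness"
Morphemes: good / -ness
Each morpheme carries meaning
= 2 morphemes


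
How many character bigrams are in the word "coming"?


Word: "coming" (length 6)
Number of 2-grams = length - 2 + 1 = 6 - 2 + 1
= 5


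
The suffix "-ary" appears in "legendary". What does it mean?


Suffix: -ary
Example: legendary (legend + -ary)
Meaning = relating to


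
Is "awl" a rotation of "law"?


Word: "law", Candidate: "awl"
Method: check if candidate is substring of word+word
"lawlaw" contains "awl"? Yes
Is rotation = Yes


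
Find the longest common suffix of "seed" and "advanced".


Word 1: "seed"
Word 2: "advanced"
Comparing from end:
  Pos -1: 'd' == 'd'
  Pos -2: 'e' == 'e'
  Pos -3: 'e' != 'c' (stop)
LCS = "ed" (length 2)


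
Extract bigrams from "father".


Word: "father" (length 6)
Number of bigrams = 6 - 2 + 1 = 5
  Position 0: "fa"
  Position 1: "at"
  Position 2: "th"
  Position 3: "he"
  Position 4: "er"
Bigrams = "fa", "at", "th", "he", "er"


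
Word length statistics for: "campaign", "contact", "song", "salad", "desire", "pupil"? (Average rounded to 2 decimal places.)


Lengths: "campaign"=8, "contact"=7, "song"=4, "salad"=5, "desire"=6, "pupil"=5
Sum = 35, Count = 6
Average = 35/6 = 5.83
= avg=5.83, min=4, max=8


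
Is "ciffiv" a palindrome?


Word: "ciffiv"
Reversed: "viffic"
Forward == Backward? ciffiv != viffic
Palindrome = No


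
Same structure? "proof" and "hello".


Pattern of "proof": [0, 1, 2, 2, 3]
Pattern of "hello": [0, 1, 2, 2, 3]
Patterns match
Same pattern = Yes


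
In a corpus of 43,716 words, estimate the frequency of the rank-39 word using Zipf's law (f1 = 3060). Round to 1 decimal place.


Zipf's law: f(r) = f(1) / r
f(1) = 3060
f(39) = 3060 / 39
= 78.5 occurrences


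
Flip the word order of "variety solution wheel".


Original: "variety solution wheel"
Words (1..n): variety | solution | wheel
Reversed (n..1): wheel | solution | variety
Result = "wheel solution variety"


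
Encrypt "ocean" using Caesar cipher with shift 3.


Word: "ocean"
Shift: 3
Each letter → (letter + shift) mod 26:
  'o' (14) + 3 = 17 → 'r'
  'c' (2) + 3 = 5 → 'f'
  'e' (4) + 3 = 7 → 'h'
  'a' (0) + 3 = 3 → 'd'
  'n' (13) + 3 = 16 → 'q'
Result = "rfhdq"


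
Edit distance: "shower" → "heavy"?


Word 1: "shower" (length 6)
Word 2: "heavy" (length 5)
One optimal edit sequence (insert/delete/substitute each cost 1):
  1. delete 's'  (+1)
  2. keep 'h'
  3. substitute 'o' -> 'e'  (+1)
  4. substitute 'w' -> 'a'  (+1)
  5. substitute 'e' -> 'v'  (+1)
  6. substitute 'r' -> 'y'  (+1)
Total edit operations: 5
Edit distance = 5


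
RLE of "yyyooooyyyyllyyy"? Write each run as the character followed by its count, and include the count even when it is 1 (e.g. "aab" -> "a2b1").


String: "yyyooooyyyyllyyy"
Scanning for consecutive runs:
  'y' x 3
  'o' x 4
  'y' x 4
  'l' x 2
  'y' x 3
RLE = "y3o4y4l2y3"


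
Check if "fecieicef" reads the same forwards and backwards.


Word: "fecieicef"
Reversed: "fecieicef"
Forward == Backward? fecieicef == fecieicef
Palindrome = Yes


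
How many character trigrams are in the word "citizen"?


Word: "citizen" (length 7)
Number of 3-grams = length - 3 + 1 = 7 - 3 + 1
= 5


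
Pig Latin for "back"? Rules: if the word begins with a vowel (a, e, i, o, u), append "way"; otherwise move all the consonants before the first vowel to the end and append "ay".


Word: "back"
Starts with consonant(s) → move to end, add 'ay'
Consonant cluster: "b"
Pig Latin = "ackbay"


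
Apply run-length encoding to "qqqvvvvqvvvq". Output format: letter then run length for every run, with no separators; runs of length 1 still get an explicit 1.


String: "qqqvvvvqvvvq"
Scanning for consecutive runs:
  'q' x 3
  'v' x 4
  'q' x 1
  'v' x 3
  'q' x 1
RLE = "q3v4q1v3q1"


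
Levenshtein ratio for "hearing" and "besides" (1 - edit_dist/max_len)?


Word 1: "hearing" (length 7)
Word 2: "besides" (length 7)
One optimal edit sequence:
  1. substitute 'h' -> 'b'  (+1)
  2. keep 'e'
  3. substitute 'a' -> 's'  (+1)
  4. substitute 'r' -> 'i'  (+1)
  5. substitute 'i' -> 'd'  (+1)
  6. substitute 'n' -> 'e'  (+1)
  7. substitute 'g' -> 's'  (+1)
Edit distance = 6
Max length = max(7, 7) = 7
Similarity = 1 - 6/7
= 0.1429


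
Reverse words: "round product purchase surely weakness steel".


Original: "round product purchase surely weakness steel"
Words (1..n): round | product | purchase | surely | weakness | steel
Reversed (n..1): steel | weakness | surely | purchase | product | round
Result = "steel weakness surely purchase product round"


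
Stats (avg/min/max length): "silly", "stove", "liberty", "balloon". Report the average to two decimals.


Lengths: "silly"=5, "stove"=5, "liberty"=7, "balloon"=7
Sum = 24, Count = 4
Average = 24/4 = 6.00
= avg=6.00, min=5, max=7


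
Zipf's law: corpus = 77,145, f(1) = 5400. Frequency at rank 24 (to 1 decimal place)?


Zipf's law: f(r) = f(1) / r
f(1) = 5400
f(24) = 5400 / 24
= 225.0 occurrences


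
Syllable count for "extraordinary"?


Word: "extraordinary"
Syllable breakdown: ex | traor | di | nar | y
Counting: 5 parts
= 5 syllables


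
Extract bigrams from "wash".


Word: "wash" (length 4)
Number of bigrams = 4 - 2 + 1 = 3
  Position 0: "wa"
  Position 1: "as"
  Position 2: "sh"
Bigrams = "wa", "as", "sh"


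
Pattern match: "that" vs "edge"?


Pattern of "that": [0, 1, 2, 0]
Pattern of "edge": [0, 1, 2, 0]
Patterns match
Same pattern = Yes


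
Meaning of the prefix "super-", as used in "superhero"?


Prefix: super-
Example: superhero = super- + hero
Meaning = above / beyond


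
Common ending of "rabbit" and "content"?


Word 1: "rabbit"
Word 2: "content"
Comparing from end:
  Pos -1: 't' == 't'
  Pos -2: 'i' != 'n' (stop)
LCS = "t" (length 1)


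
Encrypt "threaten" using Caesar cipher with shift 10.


Word: "threaten"
Shift: 10
Each letter → (letter + shift) mod 26:
  't' (19) + 10 = 3 → 'd'
  'h' (7) + 10 = 17 → 'r'
  'r' (17) + 10 = 1 → 'b'
  'e' (4) + 10 = 14 → 'o'
  'a' (0) + 10 = 10 → 'k'
  't' (19) + 10 = 3 → 'd'
  'e' (4) + 10 = 14 → 'o'
  'n' (13) + 10 = 23 → 'x'
Result = "drbokdox"


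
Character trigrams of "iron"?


Word: "iron" (length 4)
Number of trigrams = 4 - 3 + 1 = 2
  Position 0: "iro"
  Position 1: "ron"
Trigrams = "iro", "ron"


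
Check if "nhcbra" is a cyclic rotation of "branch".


Word: "branch", Candidate: "nhcbra"
Method: check if candidate is substring of word+word
"branchbranch" contains "nhcbra"? No
Is rotation = No


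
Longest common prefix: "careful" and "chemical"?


Word 1: "careful"
Word 2: "chemical"
Comparing from start:
  Pos 0: 'c' == 'c'
  Pos 1: 'a' != 'h' (stop)
LCP = "c" (length 1)


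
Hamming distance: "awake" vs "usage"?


Comparing character by character (same length = 5):
  Pos 0: 'a' vs 'u' !=
  Pos 1: 'w' vs 's' !=
  Pos 2: 'a' vs 'a' =
  Pos 3: 'k' vs 'g' !=
  Pos 4: 'e' vs 'e' =
Hamming distance = 3


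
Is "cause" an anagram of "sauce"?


Word 1: "sauce" → sorted: acesu
Word 2: "cause" → sorted: acesu
Same letters? acesu == acesu
Anagram = Yes


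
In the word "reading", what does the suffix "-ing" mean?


Suffix: -ing
Example: reading (read + -ing)
Meaning = present participle


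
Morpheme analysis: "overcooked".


Word: "overcooked"
Morphemes: over- / cook / -ed
Each morpheme carries meaning
= 3 morphemes


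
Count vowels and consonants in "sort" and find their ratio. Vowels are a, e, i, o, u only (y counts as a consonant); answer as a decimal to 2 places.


Word: "sort"
Vowels (a,e,i,o,u): 1
Consonants: 3
Ratio = 1/3
= 0.33


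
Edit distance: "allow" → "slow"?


Word 1: "allow" (length 5)
Word 2: "slow" (length 4)
One optimal edit sequence (insert/delete/substitute each cost 1):
  1. delete 'a'  (+1)
  2. substitute 'l' -> 's'  (+1)
  3. keep 'l'
  4. keep 'o'
  5. keep 'w'
Total edit operations: 2
Edit distance = 2


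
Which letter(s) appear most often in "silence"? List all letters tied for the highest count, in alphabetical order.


Word: "silence"
Letter counts:
  'c': 1
  'e': 2
  'i': 1
  'l': 1
  'n': 1
  's': 1
Maximum count = 2
Most frequent = 'e' (2 times each)


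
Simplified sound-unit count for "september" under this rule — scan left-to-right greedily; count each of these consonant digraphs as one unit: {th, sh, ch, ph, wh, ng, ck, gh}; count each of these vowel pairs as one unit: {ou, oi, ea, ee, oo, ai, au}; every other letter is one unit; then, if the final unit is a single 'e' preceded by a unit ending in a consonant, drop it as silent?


Word: "september" (9 letters)
Left-to-right scan:
  [1] 's' (letter)
  [2] 'e' (letter)
  [3] 'p' (letter)
  [4] 't' (letter)
  [5] 'e' (letter)
  [6] 'm' (letter)
  [7] 'b' (letter)
  [8] 'e' (letter)
  [9] 'r' (letter)
Units from scan: 9
Sound units = 9 units


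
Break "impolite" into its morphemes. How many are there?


Word: "impolite"
Morphemes: im- + polite
Each morpheme carries meaning
= 2 morphemes


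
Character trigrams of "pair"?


Word: "pair" (length 4)
Number of trigrams = 4 - 3 + 1 = 2
  Position 0: "pai"
  Position 1: "air"
Trigrams = "pai", "air"


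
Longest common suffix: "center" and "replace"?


Word 1: "center"
Word 2: "replace"
Comparing from end:
  Pos -1: 'r' != 'e' (stop)
LCS = "" (length 0)


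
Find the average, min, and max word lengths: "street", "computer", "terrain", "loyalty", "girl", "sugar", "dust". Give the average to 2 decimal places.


Lengths: "street"=6, "computer"=8, "terrain"=7, "loyalty"=7, "girl"=4, "sugar"=5, "dust"=4
Sum = 41, Count = 7
Average = 41/7 = 5.86
= avg=5.86, min=4, max=8


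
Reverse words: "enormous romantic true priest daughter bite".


Original: "enormous romantic true priest daughter bite"
Words (1..n): enormous | romantic | true | priest | daughter | bite
Reversed (n..1): bite | daughter | priest | true | romantic | enormous
Result = "bite daughter priest true romantic enormous"


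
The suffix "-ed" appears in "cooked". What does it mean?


Suffix: -ed
Example: cooked (cook + -ed)
Meaning = past tense


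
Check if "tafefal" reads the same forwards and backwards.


Word: "tafefal"
Reversed: "lafefat"
Forward == Backward? tafefal != lafefat
Palindrome = No


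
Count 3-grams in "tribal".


Word: "tribal" (length 6)
Number of 3-grams = length - 3 + 1 = 6 - 3 + 1
= 4


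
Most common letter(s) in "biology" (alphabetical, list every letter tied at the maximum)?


Word: "biology"
Letter counts:
  'b': 1
  'g': 1
  'i': 1
  'l': 1
  'o': 2
  'y': 1
Maximum count = 2
Most frequent = 'o' (2 times each)


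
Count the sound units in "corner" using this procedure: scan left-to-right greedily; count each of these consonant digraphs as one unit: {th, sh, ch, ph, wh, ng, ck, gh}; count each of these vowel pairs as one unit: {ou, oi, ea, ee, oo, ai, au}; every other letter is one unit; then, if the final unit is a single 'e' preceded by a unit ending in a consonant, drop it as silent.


Word: "corner" (6 letters)
Left-to-right scan:
  (1) 'c' (letter)
  (2) 'o' (letter)
  (3) 'r' (letter)
  (4) 'n' (letter)
  (5) 'e' (letter)
  (6) 'r' (letter)
Units from scan: 6
Sound units = 6 units


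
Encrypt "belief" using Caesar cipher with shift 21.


Word: "belief"
Shift: 21
Each letter → (letter + shift) mod 26:
  'b' (1) + 21 = 22 → 'w'
  'e' (4) + 21 = 25 → 'z'
  'l' (11) + 21 = 6 → 'g'
  'i' (8) + 21 = 3 → 'd'
  'e' (4) + 21 = 25 → 'z'
  'f' (5) + 21 = 0 → 'a'
Result = "wzgdza"


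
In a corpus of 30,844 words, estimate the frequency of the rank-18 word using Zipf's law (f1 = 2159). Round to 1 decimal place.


Zipf's law: f(r) = f(1) / r
f(1) = 2159
f(18) = 2159 / 18
= 119.9 occurrences


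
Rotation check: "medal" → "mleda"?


Word: "medal", Candidate: "mleda"
Method: check if candidate is substring of word+word
"medalmedal" contains "mleda"? No
Is rotation = No


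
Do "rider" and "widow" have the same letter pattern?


Pattern of "rider": [0, 1, 2, 3, 0]
Pattern of "widow": [0, 1, 2, 3, 0]
Patterns match
Same pattern = Yes


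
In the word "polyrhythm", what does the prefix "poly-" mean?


Prefix: poly-
Example: polyrhythm = poly- + rhythm
Meaning = many


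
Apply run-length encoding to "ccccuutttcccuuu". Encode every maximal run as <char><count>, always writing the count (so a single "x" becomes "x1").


String: "ccccuutttcccuuu"
Scanning for consecutive runs:
  'c' x 4
  'u' x 2
  't' x 3
  'c' x 3
  'u' x 3
RLE = "c4u2t3c3u3"


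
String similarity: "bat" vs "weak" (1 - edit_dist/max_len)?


Word 1: "bat" (length 3)
Word 2: "weak" (length 4)
One optimal edit sequence:
  1. insert 'w'  (+1)
  2. substitute 'b' -> 'e'  (+1)
  3. keep 'a'
  4. substitute 't' -> 'k'  (+1)
Edit distance = 3
Max length = max(3, 4) = 4
Similarity = 1 - 3/4
= 0.2500


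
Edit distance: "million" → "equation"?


Word 1: "million" (length 7)
Word 2: "equation" (length 8)
One optimal edit sequence (insert/delete/substitute each cost 1):
  1. insert 'e'  (+1)
  2. substitute 'm' -> 'q'  (+1)
  3. substitute 'i' -> 'u'  (+1)
  4. substitute 'l' -> 'a'  (+1)
  5. substitute 'l' -> 't'  (+1)
  6. keep 'i'
  7. keep 'o'
  8. keep 'n'
Total edit operations: 5
Edit distance = 5


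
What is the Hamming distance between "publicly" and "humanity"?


Comparing character by character (same length = 8):
  Pos 0: 'p' vs 'h' !=
  Pos 1: 'u' vs 'u' =
  Pos 2: 'b' vs 'm' !=
  Pos 3: 'l' vs 'a' !=
  Pos 4: 'i' vs 'n' !=
  Pos 5: 'c' vs 'i' !=
  Pos 6: 'l' vs 't' !=
  Pos 7: 'y' vs 'y' =
Hamming distance = 6


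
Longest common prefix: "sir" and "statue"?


Word 1: "sir"
Word 2: "statue"
Comparing from start:
  Pos 0: 's' == 's'
  Pos 1: 'i' != 't' (stop)
LCP = "s" (length 1)


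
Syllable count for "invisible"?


Word: "invisible"
Syllable breakdown: in-vis-i-ble
Counting: 4 parts
= 4 syllables


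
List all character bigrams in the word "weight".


Word: "weight" (length 6)
Number of bigrams = 6 - 2 + 1 = 5
  Position 0: "we"
  Position 1: "ei"
  Position 2: "ig"
  Position 3: "gh"
  Position 4: "ht"
Bigrams = "we", "ei", "ig", "gh", "ht"


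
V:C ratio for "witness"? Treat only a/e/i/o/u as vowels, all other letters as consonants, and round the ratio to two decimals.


Word: "witness"
Vowels (a,e,i,o,u): 2
Consonants: 5
Ratio = 2/5
= 0.40


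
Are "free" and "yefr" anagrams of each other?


Word 1: "free" → sorted: eefr
Word 2: "yefr" → sorted: efry
Same letters? eefr != efry
Anagram = No


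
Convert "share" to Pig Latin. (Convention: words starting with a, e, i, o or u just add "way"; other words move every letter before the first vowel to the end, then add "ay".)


Word: "share"
Starts with consonant(s) → move to end, add 'ay'
Consonant cluster: "sh"
Pig Latin = "areshay"


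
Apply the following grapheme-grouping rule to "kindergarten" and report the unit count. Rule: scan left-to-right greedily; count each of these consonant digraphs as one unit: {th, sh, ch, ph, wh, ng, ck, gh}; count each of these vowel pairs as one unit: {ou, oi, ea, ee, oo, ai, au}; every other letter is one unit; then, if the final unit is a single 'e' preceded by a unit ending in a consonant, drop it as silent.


Word: "kindergarten" (12 letters)
Left-to-right scan:
  [1] 'k' (letter)
  [2] 'i' (letter)
  [3] 'n' (letter)
  [4] 'd' (letter)
  [5] 'e' (letter)
  [6] 'r' (letter)
  [7] 'g' (letter)
  [8] 'a' (letter)
  [9] 'r' (letter)
  [10] 't' (letter)
  [11] 'e' (letter)
  [12] 'n' (letter)
Units from scan: 12
Sound units = 12 units


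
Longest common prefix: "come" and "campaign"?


Word 1: "come"
Word 2: "campaign"
Comparing from start:
  Pos 0: 'c' == 'c'
  Pos 1: 'o' != 'a' (stop)
LCP = "c" (length 1)


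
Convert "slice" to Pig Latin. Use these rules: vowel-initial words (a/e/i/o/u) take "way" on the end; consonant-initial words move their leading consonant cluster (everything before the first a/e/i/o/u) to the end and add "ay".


Word: "slice"
Starts with consonant(s) → move to end, add 'ay'
Consonant cluster: "sl"
Pig Latin = "iceslay"


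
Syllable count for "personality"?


Word: "personality"
Syllable breakdown: per-son-al-i-ty
Counting: 5 parts
= 5 syllables


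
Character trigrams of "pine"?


Word: "pine" (length 4)
Number of trigrams = 4 - 3 + 1 = 2
  Position 0: "pin"
  Position 1: "ine"
Trigrams = "pin", "ine"


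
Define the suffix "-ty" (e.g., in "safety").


Suffix: -ty
As in: safety -> safe + -ty
Meaning = quality of


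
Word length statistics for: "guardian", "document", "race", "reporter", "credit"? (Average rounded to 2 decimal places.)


Lengths: "guardian"=8, "document"=8, "race"=4, "reporter"=8, "credit"=6
Sum = 34, Count = 5
Average = 34/5 = 6.80
= avg=6.80, min=4, max=8


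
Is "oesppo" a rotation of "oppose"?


Word: "oppose", Candidate: "oesppo"
Method: check if candidate is substring of word+word
"opposeoppose" contains "oesppo"? No
Is rotation = No


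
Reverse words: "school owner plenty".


Original: "school owner plenty"
Words (1..n): school | owner | plenty
Reversed (n..1): plenty | owner | school
Result = "plenty owner school"


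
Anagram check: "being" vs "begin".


Word 1: "being" → sorted: begin
Word 2: "begin" → sorted: begin
Same letters? begin == begin
Anagram = Yes


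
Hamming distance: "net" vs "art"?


Comparing character by character (same length = 3):
  Pos 0: 'n' vs 'a' !=
  Pos 1: 'e' vs 'r' !=
  Pos 2: 't' vs 't' =
Hamming distance = 2


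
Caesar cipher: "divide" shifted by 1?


Word: "divide"
Shift: 1
Each letter → (letter + shift) mod 26:
  'd' (3) + 1 = 4 → 'e'
  'i' (8) + 1 = 9 → 'j'
  'v' (21) + 1 = 22 → 'w'
  'i' (8) + 1 = 9 → 'j'
  'd' (3) + 1 = 4 → 'e'
  'e' (4) + 1 = 5 → 'f'
Result = "ejwjef"


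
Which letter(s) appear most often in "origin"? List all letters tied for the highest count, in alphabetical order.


Word: "origin"
Letter counts:
  'g': 1
  'i': 2
  'n': 1
  'o': 1
  'r': 1
Maximum count = 2
Most frequent = 'i' (2 times each)


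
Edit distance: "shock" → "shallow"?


Word 1: "shock" (length 5)
Word 2: "shallow" (length 7)
One optimal edit sequence (insert/delete/substitute each cost 1):
  1. keep 's'
  2. keep 'h'
  3. insert 'a'  (+1)
  4. insert 'l'  (+1)
  5. substitute 'o' -> 'l'  (+1)
  6. substitute 'c' -> 'o'  (+1)
  7. substitute 'k' -> 'w'  (+1)
Total edit operations: 5
Edit distance = 5


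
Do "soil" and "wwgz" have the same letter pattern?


Pattern of "soil": [0, 1, 2, 3]
Pattern of "wwgz": [0, 0, 1, 2]
Patterns do not match
Same pattern = No


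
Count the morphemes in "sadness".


Word: "sadness"
Morphemes: sad + -ness
Each morpheme carries meaning
= 2 morphemes


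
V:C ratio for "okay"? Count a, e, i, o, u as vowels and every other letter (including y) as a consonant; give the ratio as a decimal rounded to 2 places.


Word: "okay"
Vowels (a,e,i,o,u): 2
Consonants: 2
Ratio = 2/2
= 1.00


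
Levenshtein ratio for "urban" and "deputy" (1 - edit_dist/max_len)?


Word 1: "urban" (length 5)
Word 2: "deputy" (length 6)
One optimal edit sequence:
  1. insert 'd'  (+1)
  2. substitute 'u' -> 'e'  (+1)
  3. substitute 'r' -> 'p'  (+1)
  4. substitute 'b' -> 'u'  (+1)
  5. substitute 'a' -> 't'  (+1)
  6. substitute 'n' -> 'y'  (+1)
Edit distance = 6
Max length = max(5, 6) = 6
Similarity = 1 - 6/6
= 0.0000


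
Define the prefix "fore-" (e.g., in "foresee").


Prefix: fore-
Example: foresee = fore- + see
Meaning = before


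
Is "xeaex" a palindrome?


Word: "xeaex"
Reversed: "xeaex"
Forward == Backward? xeaex == xeaex
Palindrome = Yes


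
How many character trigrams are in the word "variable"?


Word: "variable" (length 8)
Number of 3-grams = length - 3 + 1 = 8 - 3 + 1
= 6


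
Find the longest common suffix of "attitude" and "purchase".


Word 1: "attitude"
Word 2: "purchase"
Comparing from end:
  Pos -1: 'e' == 'e'
  Pos -2: 'd' != 's' (stop)
LCS = "e" (length 1)


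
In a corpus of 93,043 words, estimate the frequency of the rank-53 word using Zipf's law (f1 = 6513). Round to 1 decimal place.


Zipf's law: f(r) = f(1) / r
f(1) = 6513
f(53) = 6513 / 53
= 122.9 occurrences


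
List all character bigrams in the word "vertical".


Word: "vertical" (length 8)
Number of bigrams = 8 - 2 + 1 = 7
  Position 0: "ve"
  Position 1: "er"
  Position 2: "rt"
  Position 3: "ti"
  Position 4: "ic"
  Position 5: "ca"
  Position 6: "al"
Bigrams = "ve", "er", "rt", "ti", "ic", "ca", "al"


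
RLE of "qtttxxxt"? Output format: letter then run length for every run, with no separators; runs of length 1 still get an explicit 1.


String: "qtttxxxt"
Scanning for consecutive runs:
  'q' x 1
  't' x 3
  'x' x 3
  't' x 1
RLE = "q1t3x3t1"


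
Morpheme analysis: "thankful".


Word: "thankful"
Morphemes: thank + -ful
Each morpheme carries meaning
= 2 morphemes


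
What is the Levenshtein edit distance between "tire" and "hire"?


Word 1: "tire" (length 4)
Word 2: "hire" (length 4)
One optimal edit sequence (insert/delete/substitute each cost 1):
  1. substitute 't' -> 'h'  (+1)
  2. keep 'i'
  3. keep 'r'
  4. keep 'e'
Total edit operations: 1
Edit distance = 1


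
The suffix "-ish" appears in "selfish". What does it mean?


Suffix: -ish
As in: selfish -> self + -ish
Meaning = somewhat / having the qualities of


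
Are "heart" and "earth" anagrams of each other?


Word 1: "heart" → sorted: aehrt
Word 2: "earth" → sorted: aehrt
Same letters? aehrt == aehrt
Anagram = Yes


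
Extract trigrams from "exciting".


Word: "exciting" (length 8)
Number of trigrams = 8 - 3 + 1 = 6
  Position 0: "exc"
  Position 1: "xci"
  Position 2: "cit"
  Position 3: "iti"
  Position 4: "tin"
  Position 5: "ing"
Trigrams = "exc", "xci", "cit", "iti", "tin", "ing"


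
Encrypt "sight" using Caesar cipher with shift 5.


Word: "sight"
Shift: 5
Each letter → (letter + shift) mod 26:
  's' (18) + 5 = 23 → 'x'
  'i' (8) + 5 = 13 → 'n'
  'g' (6) + 5 = 11 → 'l'
  'h' (7) + 5 = 12 → 'm'
  't' (19) + 5 = 24 → 'y'
Result = "xnlmy"


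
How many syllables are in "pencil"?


Word: "pencil"
Syllable breakdown: pen-cil
Counting: 2 parts
= 2 syllables


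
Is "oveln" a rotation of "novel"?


Word: "novel", Candidate: "oveln"
Method: check if candidate is substring of word+word
"novelnovel" contains "oveln"? Yes
Is rotation = Yes


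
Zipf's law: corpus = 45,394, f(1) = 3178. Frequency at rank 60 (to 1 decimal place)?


Zipf's law: f(r) = f(1) / r
f(1) = 3178
f(60) = 3178 / 60
= 53.0 occurrences


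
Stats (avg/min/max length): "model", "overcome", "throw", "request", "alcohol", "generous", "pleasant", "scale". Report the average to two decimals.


Lengths: "model"=5, "overcome"=8, "throw"=5, "request"=7, "alcohol"=7, "generous"=8, "pleasant"=8, "scale"=5
Sum = 53, Count = 8
Average = 53/8 = 6.63
= avg=6.63, min=5, max=8


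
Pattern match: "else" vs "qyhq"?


Pattern of "else": [0, 1, 2, 0]
Pattern of "qyhq": [0, 1, 2, 0]
Patterns match
Same pattern = Yes


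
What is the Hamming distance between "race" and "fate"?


Comparing character by character (same length = 4):
  Pos 0: 'r' vs 'f' !=
  Pos 1: 'a' vs 'a' =
  Pos 2: 'c' vs 't' !=
  Pos 3: 'e' vs 'e' =
Hamming distance = 2


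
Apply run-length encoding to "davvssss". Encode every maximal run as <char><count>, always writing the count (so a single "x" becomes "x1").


String: "davvssss"
Scanning for consecutive runs:
  'd' x 1
  'a' x 1
  'v' x 2
  's' x 4
RLE = "d1a1v2s4"


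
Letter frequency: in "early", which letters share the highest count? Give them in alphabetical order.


Word: "early"
Letter counts:
  'a': 1
  'e': 1
  'l': 1
  'r': 1
  'y': 1
Maximum count = 1
Most frequent = 'a', 'e', 'l', 'r', 'y' (1 time each)
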